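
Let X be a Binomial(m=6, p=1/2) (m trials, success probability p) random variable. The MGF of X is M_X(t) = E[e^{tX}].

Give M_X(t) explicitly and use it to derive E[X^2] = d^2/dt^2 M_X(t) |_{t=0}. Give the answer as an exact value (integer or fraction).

M_X(t) = (e^(t)/2 + 1/2)^6
dM/dt = 3*e^(6*t)/32 + 15*e^(5*t)/32 + 15*e^(4*t)/16 + 15*e^(3*t)/16 + 15*e^(2*t)/32 + 3*e^(t)/32
d^2M/dt^2 = 9*e^(6*t)/16 + 75*e^(5*t)/32 + 15*e^(4*t)/4 + 45*e^(3*t)/16 + 15*e^(2*t)/16 + 3*e^(t)/32

E[X^2] = d^2M/dt^2 |_{t=0} = 21/2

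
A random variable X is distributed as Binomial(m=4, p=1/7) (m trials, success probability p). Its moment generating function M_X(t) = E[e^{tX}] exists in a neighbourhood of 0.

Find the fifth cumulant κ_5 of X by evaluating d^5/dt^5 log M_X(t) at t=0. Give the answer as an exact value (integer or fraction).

κ_5 = K′′′′′(0) = -2760/16807

M_X(t) = (e^(t)/7 + 6/7)^4
K_X(t) = log M_X(t) = 4*log(e^(t)/7 + 6/7)
K′(t) = 4*e^(t)/(e^(t) + 6)
K′′(t) = 24*e^(t)/(e^(2*t) + 12*e^(t) + 36)
K′′′(t) = (-24*e^(2*t) + 144*e^(t))/(e^(3*t) + 18*e^(2*t) + 108*e^(t) + 216)
K′′′′(t) = (24*e^(3*t) - 576*e^(2*t) + 864*e^(t))/(e^(4*t) + 24*e^(3*t) + 216*e^(2*t) + 864*e^(t) + 1296)
K′′′′′(t) = (-24*e^(4*t) + 1584*e^(3*t) - 9504*e^(2*t) + 5184*e^(t))/(e^(5*t) + 30*e^(4*t) + 360*e^(3*t) + 2160*e^(2*t) + 6480*e^(t) + 7776)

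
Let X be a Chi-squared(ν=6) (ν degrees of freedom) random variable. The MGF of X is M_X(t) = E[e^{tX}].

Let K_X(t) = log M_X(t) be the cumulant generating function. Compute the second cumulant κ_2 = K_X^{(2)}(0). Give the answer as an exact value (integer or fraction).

κ_2 = D^2[K](0) = 12

M_X(t) = (1 - 2*t)^(-3)
K_X(t) = log M_X(t) = -3*log(1 - 2*t)
D^2[K](t) = 12/(4*t^2 - 4*t + 1)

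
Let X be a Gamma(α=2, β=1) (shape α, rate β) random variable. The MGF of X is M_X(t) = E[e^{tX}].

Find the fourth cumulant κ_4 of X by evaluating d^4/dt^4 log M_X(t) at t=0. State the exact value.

M_X(t) = (1 - t)^(-2)
K_X(t) = log M_X(t) = -2*log(1 - t)
K^(4)(t) = 12/(t^4 - 4*t^3 + 6*t^2 - 4*t + 1)

κ_4 = K^(4)(0) = 12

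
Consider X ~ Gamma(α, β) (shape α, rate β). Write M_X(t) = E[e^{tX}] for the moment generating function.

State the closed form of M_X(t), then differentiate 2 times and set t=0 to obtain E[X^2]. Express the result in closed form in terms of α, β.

E[X^2] = D^2[M](0) = α*(α + 1)/β^2

M_X(t) = (β/(β - t))^α
D^2[M](t) = (α^2*β^α*(1/(β - t))^α + α*β^α*(1/(β - t))^α)/(β^2 - 2*β*t + t^2)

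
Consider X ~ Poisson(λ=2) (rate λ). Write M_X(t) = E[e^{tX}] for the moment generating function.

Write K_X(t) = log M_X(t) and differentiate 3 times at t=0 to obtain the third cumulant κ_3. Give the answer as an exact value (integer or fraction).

M_X(t) = e^(2*e^(t) - 2)
K_X(t) = log M_X(t) = 2*e^(t) - 2
K′(t) = 2*e^(t)
K′′(t) = 2*e^(t)
K′′′(t) = 2*e^(t)

κ_3 = K′′′(0) = 2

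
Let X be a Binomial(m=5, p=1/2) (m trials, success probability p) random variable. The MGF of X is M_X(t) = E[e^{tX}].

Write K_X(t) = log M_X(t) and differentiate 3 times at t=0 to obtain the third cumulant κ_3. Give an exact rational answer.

M_X(t) = (e^(t)/2 + 1/2)^5
K_X(t) = log M_X(t) = 5*log(e^(t)/2 + 1/2)
dK/dt = 5*e^(t)/(e^(t) + 1)
d^2K/dt^2 = 5*e^(t)/(e^(2*t) + 2*e^(t) + 1)
d^3K/dt^3 = (-5*e^(2*t) + 5*e^(t))/(e^(3*t) + 3*e^(2*t) + 3*e^(t) + 1)

κ_3 = d^3K/dt^3 |_{t=0} = 0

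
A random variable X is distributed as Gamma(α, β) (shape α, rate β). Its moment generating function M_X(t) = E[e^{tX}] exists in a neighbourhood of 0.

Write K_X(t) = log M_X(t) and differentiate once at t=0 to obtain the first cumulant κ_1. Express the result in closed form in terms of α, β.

κ_1 = dK/dt |_{t=0} = α/β

M_X(t) = (β/(β - t))^α
K_X(t) = log M_X(t) = α*(log(β) - log(β - t))
dK/dt = -α/(-β + t)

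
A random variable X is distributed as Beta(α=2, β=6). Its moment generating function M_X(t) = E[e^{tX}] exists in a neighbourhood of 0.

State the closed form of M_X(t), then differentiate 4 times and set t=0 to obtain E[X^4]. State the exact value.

M_X(t) = ₁F₁(2; 8; t)
M′(t) = ₁F₁(3; 9; t)/4
M′′(t) = ₁F₁(4; 10; t)/12
M′′′(t) = ₁F₁(5; 11; t)/30
M′′′′(t) = ₁F₁(6; 12; t)/66

E[X^4] = M′′′′(0) = 1/66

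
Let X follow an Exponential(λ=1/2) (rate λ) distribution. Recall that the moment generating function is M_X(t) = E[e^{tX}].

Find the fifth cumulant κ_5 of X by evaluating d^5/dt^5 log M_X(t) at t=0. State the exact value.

κ_5 = K′′′′′(0) = 768

M_X(t) = 1/(2*(1/2 - t))
K_X(t) = log M_X(t) = -log(1/2 - t) - log(2)
K′(t) = -2/(2*t - 1)
K′′(t) = 4/(4*t^2 - 4*t + 1)
K′′′(t) = -16/(8*t^3 - 12*t^2 + 6*t - 1)
K′′′′(t) = 96/(16*t^4 - 32*t^3 + 24*t^2 - 8*t + 1)
K′′′′′(t) = -768/(32*t^5 - 80*t^4 + 80*t^3 - 40*t^2 + 10*t - 1)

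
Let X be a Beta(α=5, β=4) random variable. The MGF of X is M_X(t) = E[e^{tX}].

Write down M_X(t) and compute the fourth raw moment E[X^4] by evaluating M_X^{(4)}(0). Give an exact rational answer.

E[X^4] = D^4[M](0) = 14/99

M_X(t) = ₁F₁(5; 9; t)
D^4[M](t) = 14*₁F₁(9; 13; t)/99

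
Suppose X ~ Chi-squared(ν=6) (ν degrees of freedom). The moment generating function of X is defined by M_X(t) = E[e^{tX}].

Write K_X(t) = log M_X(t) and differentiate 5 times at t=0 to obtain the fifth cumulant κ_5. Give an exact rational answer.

M_X(t) = (1 - 2*t)^(-3)
K_X(t) = log M_X(t) = -3*log(1 - 2*t)
K^(5)(t) = -2304/(32*t^5 - 80*t^4 + 80*t^3 - 40*t^2 + 10*t - 1)

κ_5 = K^(5)(0) = 2304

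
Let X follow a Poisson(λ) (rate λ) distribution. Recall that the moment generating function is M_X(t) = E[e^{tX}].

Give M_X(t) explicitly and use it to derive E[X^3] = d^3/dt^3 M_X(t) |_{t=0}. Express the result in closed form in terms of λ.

M_X(t) = e^(λ*(e^(t) - 1))
M^(3)(t) = (λ^3*e^(3*t)*e^(λ*e^(t)) + 3*λ^2*e^(2*t)*e^(λ*e^(t)) + λ*e^(t)*e^(λ*e^(t)))*e^(-λ)

E[X^3] = M^(3)(0) = λ*(λ^2 + 3*λ + 1)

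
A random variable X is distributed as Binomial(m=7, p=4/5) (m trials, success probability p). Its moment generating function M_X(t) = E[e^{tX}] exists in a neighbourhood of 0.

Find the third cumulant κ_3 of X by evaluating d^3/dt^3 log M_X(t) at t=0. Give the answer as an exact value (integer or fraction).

κ_3 = K′′′(0) = -84/125

M_X(t) = (4*e^(t)/5 + 1/5)^7
K_X(t) = log M_X(t) = 7*log(4*e^(t)/5 + 1/5)
K′(t) = 28*e^(t)/(4*e^(t) + 1)
K′′(t) = 28*e^(t)/(16*e^(2*t) + 8*e^(t) + 1)
K′′′(t) = (-112*e^(2*t) + 28*e^(t))/(64*e^(3*t) + 48*e^(2*t) + 12*e^(t) + 1)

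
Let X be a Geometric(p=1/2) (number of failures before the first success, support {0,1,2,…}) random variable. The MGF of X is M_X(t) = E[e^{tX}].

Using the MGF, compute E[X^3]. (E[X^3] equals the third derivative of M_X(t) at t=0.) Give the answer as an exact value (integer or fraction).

M_X(t) = 1/(2*(1 - e^(t)/2))
M′(t) = e^(t)/(e^(2*t) - 4*e^(t) + 4)
M′′(t) = (-e^(2*t) - 2*e^(t))/(e^(3*t) - 6*e^(2*t) + 12*e^(t) - 8)
M′′′(t) = (e^(3*t) + 8*e^(2*t) + 4*e^(t))/(e^(4*t) - 8*e^(3*t) + 24*e^(2*t) - 32*e^(t) + 16)

E[X^3] = M′′′(0) = 13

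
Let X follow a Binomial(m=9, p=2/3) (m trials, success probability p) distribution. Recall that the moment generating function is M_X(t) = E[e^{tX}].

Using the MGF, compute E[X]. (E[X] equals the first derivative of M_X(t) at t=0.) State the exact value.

E[X] = M′(0) = 6

M_X(t) = (2*e^(t)/3 + 1/3)^9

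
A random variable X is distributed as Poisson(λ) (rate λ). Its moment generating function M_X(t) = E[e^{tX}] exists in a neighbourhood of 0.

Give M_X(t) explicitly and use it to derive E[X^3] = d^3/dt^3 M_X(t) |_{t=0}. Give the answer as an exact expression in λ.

E[X^3] = d^3M/dt^3 |_{t=0} = λ*(λ^2 + 3*λ + 1)

M_X(t) = e^(λ*(e^(t) - 1))
dM/dt = λ*e^(-λ)*e^(t)*e^(λ*e^(t))
d^2M/dt^2 = (λ^2*e^(2*t)*e^(λ*e^(t)) + λ*e^(t)*e^(λ*e^(t)))*e^(-λ)
d^3M/dt^3 = (λ^3*e^(3*t)*e^(λ*e^(t)) + 3*λ^2*e^(2*t)*e^(λ*e^(t)) + λ*e^(t)*e^(λ*e^(t)))*e^(-λ)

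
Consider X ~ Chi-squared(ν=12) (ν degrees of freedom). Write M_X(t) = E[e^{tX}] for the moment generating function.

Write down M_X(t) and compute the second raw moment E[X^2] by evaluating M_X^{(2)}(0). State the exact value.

E[X^2] = D^2[M](0) = 168

M_X(t) = (1 - 2*t)^(-6)
D^2[M](t) = 168/(256*t^8 - 1024*t^7 + 1792*t^6 - 1792*t^5 + 1120*t^4 - 448*t^3 + 112*t^2 - 16*t + 1)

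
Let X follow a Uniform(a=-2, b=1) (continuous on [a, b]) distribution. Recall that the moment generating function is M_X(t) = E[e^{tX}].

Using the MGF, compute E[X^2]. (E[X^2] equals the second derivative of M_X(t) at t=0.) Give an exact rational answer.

E[X^2] = D^2[M](0) = 1

M_X(t) = (e^(t) - e^(-2*t))/(3*t)
D^2[M](t) = (t^2*e^(3*t) - 4*t^2 - 2*t*e^(3*t) - 4*t + 2*e^(3*t) - 2)*e^(-2*t)/(3*t^3)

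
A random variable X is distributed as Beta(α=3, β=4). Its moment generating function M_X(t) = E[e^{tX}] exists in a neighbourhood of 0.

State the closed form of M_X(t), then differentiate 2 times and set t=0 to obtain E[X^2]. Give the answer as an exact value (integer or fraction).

E[X^2] = M^(2)(0) = 3/14

M_X(t) = ₁F₁(3; 7; t)
M^(2)(t) = 3*₁F₁(5; 9; t)/14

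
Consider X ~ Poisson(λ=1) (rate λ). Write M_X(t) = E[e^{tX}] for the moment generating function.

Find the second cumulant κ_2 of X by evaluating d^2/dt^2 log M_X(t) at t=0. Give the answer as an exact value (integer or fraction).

κ_2 = K^(2)(0) = 1

M_X(t) = e^(e^(t) - 1)
K_X(t) = log M_X(t) = e^(t) - 1
K^(2)(t) = e^(t)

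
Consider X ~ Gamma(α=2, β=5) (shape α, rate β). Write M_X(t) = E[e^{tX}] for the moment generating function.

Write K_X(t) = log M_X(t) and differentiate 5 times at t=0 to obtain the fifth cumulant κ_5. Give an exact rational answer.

M_X(t) = 25/(5 - t)^2
K_X(t) = log M_X(t) = -2*log(5 - t) + 2*log(5)
K′(t) = -2/(t - 5)
K′′(t) = 2/(t^2 - 10*t + 25)
K′′′(t) = -4/(t^3 - 15*t^2 + 75*t - 125)
K′′′′(t) = 12/(t^4 - 20*t^3 + 150*t^2 - 500*t + 625)
K′′′′′(t) = -48/(t^5 - 25*t^4 + 250*t^3 - 1250*t^2 + 3125*t - 3125)

κ_5 = K′′′′′(0) = 48/3125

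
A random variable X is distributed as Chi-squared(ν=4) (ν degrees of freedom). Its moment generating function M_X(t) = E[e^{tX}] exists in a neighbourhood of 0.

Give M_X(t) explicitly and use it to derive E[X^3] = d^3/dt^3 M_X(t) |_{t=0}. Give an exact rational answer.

E[X^3] = d^3M/dt^3 |_{t=0} = 192

M_X(t) = (1 - 2*t)^(-2)
dM/dt = -4/(8*t^3 - 12*t^2 + 6*t - 1)
d^2M/dt^2 = 24/(16*t^4 - 32*t^3 + 24*t^2 - 8*t + 1)
d^3M/dt^3 = -192/(32*t^5 - 80*t^4 + 80*t^3 - 40*t^2 + 10*t - 1)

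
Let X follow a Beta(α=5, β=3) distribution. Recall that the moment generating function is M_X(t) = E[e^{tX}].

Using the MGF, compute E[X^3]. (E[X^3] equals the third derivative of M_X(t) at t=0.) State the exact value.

M_X(t) = ₁F₁(5; 8; t)
M^(3)(t) = 7*₁F₁(8; 11; t)/24

E[X^3] = M^(3)(0) = 7/24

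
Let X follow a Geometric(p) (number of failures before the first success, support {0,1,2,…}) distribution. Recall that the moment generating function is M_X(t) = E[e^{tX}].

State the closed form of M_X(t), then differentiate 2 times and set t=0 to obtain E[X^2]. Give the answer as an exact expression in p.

E[X^2] = M′′(0) = 1 - 3/p + 2/p^2

M_X(t) = p/(-(1 - p)*e^(t) + 1)
M′(t) = (-p^2*e^(t) + p*e^(t))/(p^2*e^(2*t) - 2*p*e^(2*t) + 2*p*e^(t) + e^(2*t) - 2*e^(t) + 1)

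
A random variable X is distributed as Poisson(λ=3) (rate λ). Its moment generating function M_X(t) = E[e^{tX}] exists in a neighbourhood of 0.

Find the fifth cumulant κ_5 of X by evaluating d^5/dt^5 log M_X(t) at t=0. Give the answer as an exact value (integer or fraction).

M_X(t) = e^(3*e^(t) - 3)
K_X(t) = log M_X(t) = 3*e^(t) - 3
D^5[K](t) = 3*e^(t)

κ_5 = D^5[K](0) = 3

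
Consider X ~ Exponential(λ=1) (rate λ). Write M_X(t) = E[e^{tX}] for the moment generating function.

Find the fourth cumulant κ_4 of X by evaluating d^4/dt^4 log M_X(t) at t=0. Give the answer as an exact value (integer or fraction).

M_X(t) = 1/(1 - t)
K_X(t) = log M_X(t) = -log(1 - t)
dK/dt = -1/(t - 1)
d^2K/dt^2 = 1/(t^2 - 2*t + 1)
d^3K/dt^3 = -2/(t^3 - 3*t^2 + 3*t - 1)
d^4K/dt^4 = 6/(t^4 - 4*t^3 + 6*t^2 - 4*t + 1)

κ_4 = d^4K/dt^4 |_{t=0} = 6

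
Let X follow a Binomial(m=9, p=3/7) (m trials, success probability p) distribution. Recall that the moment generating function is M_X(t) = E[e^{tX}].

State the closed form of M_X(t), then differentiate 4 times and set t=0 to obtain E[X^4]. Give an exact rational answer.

M_X(t) = (3*e^(t)/7 + 4/7)^9

E[X^4] = M^(4)(0) = 149715/343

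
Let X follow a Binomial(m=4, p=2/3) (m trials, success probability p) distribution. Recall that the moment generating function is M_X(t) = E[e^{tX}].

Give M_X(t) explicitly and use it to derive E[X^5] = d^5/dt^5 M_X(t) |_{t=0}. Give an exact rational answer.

M_X(t) = (2*e^(t)/3 + 1/3)^4
D^5[M](t) = 16384*e^(4*t)/81 + 96*e^(3*t) + 256*e^(2*t)/27 + 8*e^(t)/81

E[X^5] = D^5[M](0) = 8312/27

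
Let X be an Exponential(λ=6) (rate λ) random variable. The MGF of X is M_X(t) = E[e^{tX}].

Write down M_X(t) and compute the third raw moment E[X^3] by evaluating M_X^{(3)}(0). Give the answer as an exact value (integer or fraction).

M_X(t) = 6/(6 - t)
dM/dt = 6/(t^2 - 12*t + 36)
d^2M/dt^2 = -12/(t^3 - 18*t^2 + 108*t - 216)
d^3M/dt^3 = 36/(t^4 - 24*t^3 + 216*t^2 - 864*t + 1296)

E[X^3] = d^3M/dt^3 |_{t=0} = 1/36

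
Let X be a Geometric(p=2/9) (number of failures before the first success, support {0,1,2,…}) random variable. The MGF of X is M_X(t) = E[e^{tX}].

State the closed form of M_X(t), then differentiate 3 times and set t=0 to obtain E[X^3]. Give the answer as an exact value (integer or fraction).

E[X^3] = M′′′(0) = 1337/4

M_X(t) = 2/(9*(1 - 7*e^(t)/9))
M′(t) = 14*e^(t)/(49*e^(2*t) - 126*e^(t) + 81)
M′′(t) = (-98*e^(2*t) - 126*e^(t))/(343*e^(3*t) - 1323*e^(2*t) + 1701*e^(t) - 729)
M′′′(t) = (686*e^(3*t) + 3528*e^(2*t) + 1134*e^(t))/(2401*e^(4*t) - 12348*e^(3*t) + 23814*e^(2*t) - 20412*e^(t) + 6561)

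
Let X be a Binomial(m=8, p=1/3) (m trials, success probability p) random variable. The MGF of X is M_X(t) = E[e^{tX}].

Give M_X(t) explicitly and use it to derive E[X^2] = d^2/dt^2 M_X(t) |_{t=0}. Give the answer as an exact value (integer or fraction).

E[X^2] = M^(2)(0) = 80/9

M_X(t) = (e^(t)/3 + 2/3)^8
M^(2)(t) = 64*e^(8*t)/6561 + 784*e^(7*t)/6561 + 448*e^(6*t)/729 + 11200*e^(5*t)/6561 + 17920*e^(4*t)/6561 + 1792*e^(3*t)/729 + 7168*e^(2*t)/6561 + 1024*e^(t)/6561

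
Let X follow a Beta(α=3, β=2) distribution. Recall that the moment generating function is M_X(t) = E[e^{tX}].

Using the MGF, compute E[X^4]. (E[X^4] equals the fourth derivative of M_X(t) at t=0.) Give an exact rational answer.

E[X^4] = M′′′′(0) = 3/14

M_X(t) = ₁F₁(3; 5; t)
M′(t) = 3*₁F₁(4; 6; t)/5
M′′(t) = 2*₁F₁(5; 7; t)/5
M′′′(t) = 2*₁F₁(6; 8; t)/7
M′′′′(t) = 3*₁F₁(7; 9; t)/14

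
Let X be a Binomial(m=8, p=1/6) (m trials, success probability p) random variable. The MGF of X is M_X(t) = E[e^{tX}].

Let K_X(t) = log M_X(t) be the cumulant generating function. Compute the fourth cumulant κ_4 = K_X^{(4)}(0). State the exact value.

κ_4 = K^(4)(0) = 5/27

M_X(t) = (e^(t)/6 + 5/6)^8
K_X(t) = log M_X(t) = 8*log(e^(t)/6 + 5/6)
K^(4)(t) = (40*e^(3*t) - 800*e^(2*t) + 1000*e^(t))/(e^(4*t) + 20*e^(3*t) + 150*e^(2*t) + 500*e^(t) + 625)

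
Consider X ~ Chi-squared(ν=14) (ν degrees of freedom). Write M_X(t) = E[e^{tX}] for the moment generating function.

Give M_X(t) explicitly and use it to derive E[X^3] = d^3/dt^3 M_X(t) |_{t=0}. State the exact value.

M_X(t) = (1 - 2*t)^(-7)
D^3[M](t) = 4032/(1024*t^10 - 5120*t^9 + 11520*t^8 - 15360*t^7 + 13440*t^6 - 8064*t^5 + 3360*t^4 - 960*t^3 + 180*t^2 - 20*t + 1)

E[X^3] = D^3[M](0) = 4032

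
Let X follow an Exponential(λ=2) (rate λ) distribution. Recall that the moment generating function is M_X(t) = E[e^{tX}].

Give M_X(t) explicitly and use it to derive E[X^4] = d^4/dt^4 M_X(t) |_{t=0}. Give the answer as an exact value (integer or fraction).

M_X(t) = 2/(2 - t)
M′(t) = 2/(t^2 - 4*t + 4)
M′′(t) = -4/(t^3 - 6*t^2 + 12*t - 8)
M′′′(t) = 12/(t^4 - 8*t^3 + 24*t^2 - 32*t + 16)
M′′′′(t) = -48/(t^5 - 10*t^4 + 40*t^3 - 80*t^2 + 80*t - 32)

E[X^4] = M′′′′(0) = 3/2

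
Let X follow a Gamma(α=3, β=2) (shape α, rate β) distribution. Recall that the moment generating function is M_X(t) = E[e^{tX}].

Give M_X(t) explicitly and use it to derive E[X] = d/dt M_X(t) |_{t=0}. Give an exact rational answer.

E[X] = dM/dt |_{t=0} = 3/2

M_X(t) = 8/(2 - t)^3
dM/dt = 24/(t^4 - 8*t^3 + 24*t^2 - 32*t + 16)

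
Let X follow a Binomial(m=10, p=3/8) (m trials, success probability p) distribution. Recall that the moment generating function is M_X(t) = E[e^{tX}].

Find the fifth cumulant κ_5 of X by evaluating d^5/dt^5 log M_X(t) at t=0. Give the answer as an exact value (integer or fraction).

κ_5 = d^5K/dt^5 |_{t=0} = -2175/2048

M_X(t) = (3*e^(t)/8 + 5/8)^10
K_X(t) = log M_X(t) = 10*log(3*e^(t)/8 + 5/8)
dK/dt = 30*e^(t)/(3*e^(t) + 5)
d^2K/dt^2 = 150*e^(t)/(9*e^(2*t) + 30*e^(t) + 25)
d^3K/dt^3 = (-450*e^(2*t) + 750*e^(t))/(27*e^(3*t) + 135*e^(2*t) + 225*e^(t) + 125)
d^4K/dt^4 = (1350*e^(3*t) - 9000*e^(2*t) + 3750*e^(t))/(81*e^(4*t) + 540*e^(3*t) + 1350*e^(2*t) + 1500*e^(t) + 625)
d^5K/dt^5 = (-4050*e^(4*t) + 74250*e^(3*t) - 123750*e^(2*t) + 18750*e^(t))/(243*e^(5*t) + 2025*e^(4*t) + 6750*e^(3*t) + 11250*e^(2*t) + 9375*e^(t) + 3125)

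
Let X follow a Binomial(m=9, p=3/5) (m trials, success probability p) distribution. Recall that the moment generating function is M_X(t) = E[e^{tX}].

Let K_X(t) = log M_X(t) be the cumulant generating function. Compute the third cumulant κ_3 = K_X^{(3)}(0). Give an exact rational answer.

κ_3 = K′′′(0) = -54/125

M_X(t) = (3*e^(t)/5 + 2/5)^9
K_X(t) = log M_X(t) = 9*log(3*e^(t)/5 + 2/5)
K′(t) = 27*e^(t)/(3*e^(t) + 2)
K′′(t) = 54*e^(t)/(9*e^(2*t) + 12*e^(t) + 4)
K′′′(t) = (-162*e^(2*t) + 108*e^(t))/(27*e^(3*t) + 54*e^(2*t) + 36*e^(t) + 8)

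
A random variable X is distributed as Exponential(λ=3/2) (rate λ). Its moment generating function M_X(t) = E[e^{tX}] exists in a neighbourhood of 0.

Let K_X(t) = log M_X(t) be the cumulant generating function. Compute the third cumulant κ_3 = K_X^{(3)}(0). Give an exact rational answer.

κ_3 = d^3K/dt^3 |_{t=0} = 16/27

M_X(t) = 3/(2*(3/2 - t))
K_X(t) = log M_X(t) = -log(3/2 - t) - log(2) + log(3)
dK/dt = -2/(2*t - 3)
d^2K/dt^2 = 4/(4*t^2 - 12*t + 9)
d^3K/dt^3 = -16/(8*t^3 - 36*t^2 + 54*t - 27)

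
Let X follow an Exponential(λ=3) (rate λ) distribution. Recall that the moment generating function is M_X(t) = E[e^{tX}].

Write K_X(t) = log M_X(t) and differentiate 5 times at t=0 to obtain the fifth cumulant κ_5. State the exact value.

κ_5 = D^5[K](0) = 8/81

M_X(t) = 3/(3 - t)
K_X(t) = log M_X(t) = -log(3 - t) + log(3)
D^5[K](t) = -24/(t^5 - 15*t^4 + 90*t^3 - 270*t^2 + 405*t - 243)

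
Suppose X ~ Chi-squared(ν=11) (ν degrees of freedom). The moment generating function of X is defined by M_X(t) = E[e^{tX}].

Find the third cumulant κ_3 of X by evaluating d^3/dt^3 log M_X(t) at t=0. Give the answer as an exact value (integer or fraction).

κ_3 = D^3[K](0) = 88

M_X(t) = (1 - 2*t)^(-11/2)
K_X(t) = log M_X(t) = -11*log(1 - 2*t)/2
D^3[K](t) = -88/(8*t^3 - 12*t^2 + 6*t - 1)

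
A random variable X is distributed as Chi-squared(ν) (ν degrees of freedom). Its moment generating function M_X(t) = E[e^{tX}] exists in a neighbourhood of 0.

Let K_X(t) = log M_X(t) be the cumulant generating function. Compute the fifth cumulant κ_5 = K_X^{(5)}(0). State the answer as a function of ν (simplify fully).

κ_5 = K′′′′′(0) = 384*ν

M_X(t) = (1 - 2*t)^(-ν/2)
K_X(t) = log M_X(t) = -ν*log(1 - 2*t)/2
K′(t) = -ν/(2*t - 1)
K′′(t) = 2*ν/(4*t^2 - 4*t + 1)
K′′′(t) = -8*ν/(8*t^3 - 12*t^2 + 6*t - 1)
K′′′′(t) = 48*ν/(16*t^4 - 32*t^3 + 24*t^2 - 8*t + 1)
K′′′′′(t) = -384*ν/(32*t^5 - 80*t^4 + 80*t^3 - 40*t^2 + 10*t - 1)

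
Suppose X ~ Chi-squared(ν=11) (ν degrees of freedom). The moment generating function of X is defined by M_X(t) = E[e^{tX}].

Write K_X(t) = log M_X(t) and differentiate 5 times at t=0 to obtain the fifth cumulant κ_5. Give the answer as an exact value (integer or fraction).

M_X(t) = (1 - 2*t)^(-11/2)
K_X(t) = log M_X(t) = -11*log(1 - 2*t)/2
D^5[K](t) = -4224/(32*t^5 - 80*t^4 + 80*t^3 - 40*t^2 + 10*t - 1)

κ_5 = D^5[K](0) = 4224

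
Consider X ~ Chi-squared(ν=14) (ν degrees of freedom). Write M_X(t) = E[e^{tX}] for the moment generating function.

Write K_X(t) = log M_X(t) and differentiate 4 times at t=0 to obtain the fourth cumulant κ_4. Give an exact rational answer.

M_X(t) = (1 - 2*t)^(-7)
K_X(t) = log M_X(t) = -7*log(1 - 2*t)
K′(t) = -14/(2*t - 1)
K′′(t) = 28/(4*t^2 - 4*t + 1)
K′′′(t) = -112/(8*t^3 - 12*t^2 + 6*t - 1)
K′′′′(t) = 672/(16*t^4 - 32*t^3 + 24*t^2 - 8*t + 1)

κ_4 = K′′′′(0) = 672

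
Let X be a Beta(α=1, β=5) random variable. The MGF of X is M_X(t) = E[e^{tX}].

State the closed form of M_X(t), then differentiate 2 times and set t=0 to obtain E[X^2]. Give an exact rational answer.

M_X(t) = ₁F₁(1; 6; t)
M^(2)(t) = ₁F₁(3; 8; t)/21

E[X^2] = M^(2)(0) = 1/21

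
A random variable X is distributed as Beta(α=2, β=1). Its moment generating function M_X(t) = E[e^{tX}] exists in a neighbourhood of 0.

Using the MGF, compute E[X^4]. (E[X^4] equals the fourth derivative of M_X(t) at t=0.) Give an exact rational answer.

E[X^4] = M′′′′(0) = 1/3

M_X(t) = ₁F₁(2; 3; t)
M′(t) = 2*₁F₁(3; 4; t)/3
M′′(t) = ₁F₁(4; 5; t)/2
M′′′(t) = 2*₁F₁(5; 6; t)/5
M′′′′(t) = ₁F₁(6; 7; t)/3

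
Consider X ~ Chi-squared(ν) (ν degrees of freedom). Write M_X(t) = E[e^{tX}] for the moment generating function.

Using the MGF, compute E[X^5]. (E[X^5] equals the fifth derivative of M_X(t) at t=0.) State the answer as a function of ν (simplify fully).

M_X(t) = (1 - 2*t)^(-ν/2)

E[X^5] = D^5[M](0) = ν*(ν^4 + 20*ν^3 + 140*ν^2 + 400*ν + 384)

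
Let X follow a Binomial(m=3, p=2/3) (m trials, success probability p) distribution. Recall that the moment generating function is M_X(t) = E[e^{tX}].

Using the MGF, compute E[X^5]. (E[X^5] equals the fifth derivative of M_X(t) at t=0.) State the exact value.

E[X^5] = M^(5)(0) = 778/9

M_X(t) = (2*e^(t)/3 + 1/3)^3
M^(5)(t) = 72*e^(3*t) + 128*e^(2*t)/9 + 2*e^(t)/9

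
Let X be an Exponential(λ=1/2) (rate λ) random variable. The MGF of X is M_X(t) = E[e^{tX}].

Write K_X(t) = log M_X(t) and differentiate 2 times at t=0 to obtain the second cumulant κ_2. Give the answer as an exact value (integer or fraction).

M_X(t) = 1/(2*(1/2 - t))
K_X(t) = log M_X(t) = -log(1/2 - t) - log(2)
D^2[K](t) = 4/(4*t^2 - 4*t + 1)

κ_2 = D^2[K](0) = 4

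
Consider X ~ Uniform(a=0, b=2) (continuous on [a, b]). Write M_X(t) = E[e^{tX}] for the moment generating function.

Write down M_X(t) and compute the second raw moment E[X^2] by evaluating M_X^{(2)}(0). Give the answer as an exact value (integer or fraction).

E[X^2] = M′′(0) = 4/3

M_X(t) = (e^(2*t) - 1)/(2*t)
M′(t) = (2*t*e^(2*t) - e^(2*t) + 1)/(2*t^2)
M′′(t) = (2*t^2*e^(2*t) - 2*t*e^(2*t) + e^(2*t) - 1)/t^3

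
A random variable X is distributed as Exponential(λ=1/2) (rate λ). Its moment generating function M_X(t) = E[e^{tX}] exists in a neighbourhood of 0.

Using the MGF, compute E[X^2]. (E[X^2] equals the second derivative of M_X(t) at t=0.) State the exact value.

E[X^2] = M^(2)(0) = 8

M_X(t) = 1/(2*(1/2 - t))
M^(2)(t) = -8/(8*t^3 - 12*t^2 + 6*t - 1)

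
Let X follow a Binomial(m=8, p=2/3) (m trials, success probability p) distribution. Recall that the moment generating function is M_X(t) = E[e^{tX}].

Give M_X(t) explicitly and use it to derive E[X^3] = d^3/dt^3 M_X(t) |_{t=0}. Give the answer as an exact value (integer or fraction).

M_X(t) = (2*e^(t)/3 + 1/3)^8
M′(t) = 2048*e^(8*t)/6561 + 7168*e^(7*t)/6561 + 3584*e^(6*t)/2187 + 8960*e^(5*t)/6561 + 4480*e^(4*t)/6561 + 448*e^(3*t)/2187 + 224*e^(2*t)/6561 + 16*e^(t)/6561
M′′(t) = 16384*e^(8*t)/6561 + 50176*e^(7*t)/6561 + 7168*e^(6*t)/729 + 44800*e^(5*t)/6561 + 17920*e^(4*t)/6561 + 448*e^(3*t)/729 + 448*e^(2*t)/6561 + 16*e^(t)/6561
M′′′(t) = 131072*e^(8*t)/6561 + 351232*e^(7*t)/6561 + 14336*e^(6*t)/243 + 224000*e^(5*t)/6561 + 71680*e^(4*t)/6561 + 448*e^(3*t)/243 + 896*e^(2*t)/6561 + 16*e^(t)/6561

E[X^3] = M′′′(0) = 1616/9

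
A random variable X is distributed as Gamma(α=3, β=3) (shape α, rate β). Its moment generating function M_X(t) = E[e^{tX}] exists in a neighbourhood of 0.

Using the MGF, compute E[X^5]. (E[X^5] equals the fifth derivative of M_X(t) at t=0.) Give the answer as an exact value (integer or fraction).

M_X(t) = 27/(3 - t)^3
M′(t) = 81/(t^4 - 12*t^3 + 54*t^2 - 108*t + 81)
M′′(t) = -324/(t^5 - 15*t^4 + 90*t^3 - 270*t^2 + 405*t - 243)
M′′′(t) = 1620/(t^6 - 18*t^5 + 135*t^4 - 540*t^3 + 1215*t^2 - 1458*t + 729)
M′′′′(t) = -9720/(t^7 - 21*t^6 + 189*t^5 - 945*t^4 + 2835*t^3 - 5103*t^2 + 5103*t - 2187)
M′′′′′(t) = 68040/(t^8 - 24*t^7 + 252*t^6 - 1512*t^5 + 5670*t^4 - 13608*t^3 + 20412*t^2 - 17496*t + 6561)

E[X^5] = M′′′′′(0) = 280/27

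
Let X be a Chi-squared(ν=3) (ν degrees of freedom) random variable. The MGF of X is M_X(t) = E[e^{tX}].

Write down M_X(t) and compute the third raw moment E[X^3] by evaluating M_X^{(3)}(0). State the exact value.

M_X(t) = (1 - 2*t)^(-3/2)
dM/dt = 3/(4*t^2*√(1 - 2*t) - 4*t*√(1 - 2*t) + √(1 - 2*t))
d^2M/dt^2 = -15/(8*t^3*√(1 - 2*t) - 12*t^2*√(1 - 2*t) + 6*t*√(1 - 2*t) - √(1 - 2*t))
d^3M/dt^3 = 105/(16*t^4*√(1 - 2*t) - 32*t^3*√(1 - 2*t) + 24*t^2*√(1 - 2*t) - 8*t*√(1 - 2*t) + √(1 - 2*t))

E[X^3] = d^3M/dt^3 |_{t=0} = 105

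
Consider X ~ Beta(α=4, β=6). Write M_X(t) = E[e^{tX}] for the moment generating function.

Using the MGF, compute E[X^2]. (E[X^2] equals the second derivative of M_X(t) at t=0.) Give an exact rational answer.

M_X(t) = ₁F₁(4; 10; t)
dM/dt = 2*₁F₁(5; 11; t)/5
d^2M/dt^2 = 2*₁F₁(6; 12; t)/11

E[X^2] = d^2M/dt^2 |_{t=0} = 2/11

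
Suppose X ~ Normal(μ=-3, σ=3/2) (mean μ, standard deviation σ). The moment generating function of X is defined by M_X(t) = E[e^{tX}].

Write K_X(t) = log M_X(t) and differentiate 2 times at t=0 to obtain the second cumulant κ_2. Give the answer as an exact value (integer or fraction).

M_X(t) = e^(9*t^2/8 - 3*t)
K_X(t) = log M_X(t) = 9*t^2/8 - 3*t
K′(t) = 9*t/4 - 3
K′′(t) = 9/4

κ_2 = K′′(0) = 9/4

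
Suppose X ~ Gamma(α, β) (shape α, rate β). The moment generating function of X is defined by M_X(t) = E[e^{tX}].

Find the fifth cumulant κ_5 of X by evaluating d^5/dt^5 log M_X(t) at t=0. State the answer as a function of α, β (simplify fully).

κ_5 = K′′′′′(0) = 24*α/β^5

M_X(t) = (β/(β - t))^α
K_X(t) = log M_X(t) = α*(log(β) - log(β - t))
K′(t) = -α/(-β + t)
K′′(t) = α/(β^2 - 2*β*t + t^2)
K′′′(t) = -2*α/(-β^3 + 3*β^2*t - 3*β*t^2 + t^3)
K′′′′(t) = 6*α/(β^4 - 4*β^3*t + 6*β^2*t^2 - 4*β*t^3 + t^4)
K′′′′′(t) = -24*α/(-β^5 + 5*β^4*t - 10*β^3*t^2 + 10*β^2*t^3 - 5*β*t^4 + t^5)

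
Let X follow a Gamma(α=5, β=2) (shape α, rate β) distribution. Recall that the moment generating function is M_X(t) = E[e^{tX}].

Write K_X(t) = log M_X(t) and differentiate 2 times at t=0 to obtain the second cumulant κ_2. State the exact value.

κ_2 = K′′(0) = 5/4

M_X(t) = 32/(2 - t)^5
K_X(t) = log M_X(t) = -5*log(2 - t) + 5*log(2)
K′(t) = -5/(t - 2)
K′′(t) = 5/(t^2 - 4*t + 4)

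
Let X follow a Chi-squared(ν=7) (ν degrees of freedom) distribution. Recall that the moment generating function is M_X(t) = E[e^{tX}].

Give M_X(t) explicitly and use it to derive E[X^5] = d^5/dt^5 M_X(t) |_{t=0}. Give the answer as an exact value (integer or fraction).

E[X^5] = d^5M/dt^5 |_{t=0} = 135135

M_X(t) = (1 - 2*t)^(-7/2)
dM/dt = 7/(16*t^4*√(1 - 2*t) - 32*t^3*√(1 - 2*t) + 24*t^2*√(1 - 2*t) - 8*t*√(1 - 2*t) + √(1 - 2*t))
d^2M/dt^2 = -63/(32*t^5*√(1 - 2*t) - 80*t^4*√(1 - 2*t) + 80*t^3*√(1 - 2*t) - 40*t^2*√(1 - 2*t) + 10*t*√(1 - 2*t) - √(1 - 2*t))
d^3M/dt^3 = 693/(64*t^6*√(1 - 2*t) - 192*t^5*√(1 - 2*t) + 240*t^4*√(1 - 2*t) - 160*t^3*√(1 - 2*t) + 60*t^2*√(1 - 2*t) - 12*t*√(1 - 2*t) + √(1 - 2*t))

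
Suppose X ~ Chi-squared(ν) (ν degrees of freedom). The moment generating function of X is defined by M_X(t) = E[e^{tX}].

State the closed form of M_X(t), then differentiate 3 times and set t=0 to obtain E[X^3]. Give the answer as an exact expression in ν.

E[X^3] = d^3M/dt^3 |_{t=0} = ν*(ν^2 + 6*ν + 8)

M_X(t) = (1 - 2*t)^(-ν/2)
dM/dt = -ν/(2*t*(1 - 2*t)^(ν/2) - (1 - 2*t)^(ν/2))
d^2M/dt^2 = (ν^2 + 2*ν)/(4*t^2*(1 - 2*t)^(ν/2) - 4*t*(1 - 2*t)^(ν/2) + (1 - 2*t)^(ν/2))
d^3M/dt^3 = (-ν^3 - 6*ν^2 - 8*ν)/(8*t^3*(1 - 2*t)^(ν/2) - 12*t^2*(1 - 2*t)^(ν/2) + 6*t*(1 - 2*t)^(ν/2) - (1 - 2*t)^(ν/2))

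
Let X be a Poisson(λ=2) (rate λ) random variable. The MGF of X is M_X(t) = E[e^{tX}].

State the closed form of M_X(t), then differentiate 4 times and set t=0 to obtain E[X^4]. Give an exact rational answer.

E[X^4] = D^4[M](0) = 94

M_X(t) = e^(2*e^(t) - 2)
D^4[M](t) = (16*e^(4*t)*e^(2*e^(t)) + 48*e^(3*t)*e^(2*e^(t)) + 28*e^(2*t)*e^(2*e^(t)) + 2*e^(t)*e^(2*e^(t)))*e^(-2)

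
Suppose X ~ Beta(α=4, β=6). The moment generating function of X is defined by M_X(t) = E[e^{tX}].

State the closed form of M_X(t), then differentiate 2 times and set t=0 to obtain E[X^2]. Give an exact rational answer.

E[X^2] = M^(2)(0) = 2/11

M_X(t) = ₁F₁(4; 10; t)
M^(2)(t) = 2*₁F₁(6; 12; t)/11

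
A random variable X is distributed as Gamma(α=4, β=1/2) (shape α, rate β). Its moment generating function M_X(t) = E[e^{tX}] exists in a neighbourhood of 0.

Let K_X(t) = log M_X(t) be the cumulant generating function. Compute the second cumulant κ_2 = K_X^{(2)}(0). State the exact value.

M_X(t) = 1/(16*(1/2 - t)^4)
K_X(t) = log M_X(t) = -4*log(1/2 - t) - 4*log(2)
D^2[K](t) = 16/(4*t^2 - 4*t + 1)

κ_2 = D^2[K](0) = 16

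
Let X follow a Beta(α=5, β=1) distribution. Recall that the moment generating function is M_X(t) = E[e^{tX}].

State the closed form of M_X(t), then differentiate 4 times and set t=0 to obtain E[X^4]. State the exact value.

E[X^4] = M^(4)(0) = 5/9

M_X(t) = ₁F₁(5; 6; t)
M^(4)(t) = 5*₁F₁(9; 10; t)/9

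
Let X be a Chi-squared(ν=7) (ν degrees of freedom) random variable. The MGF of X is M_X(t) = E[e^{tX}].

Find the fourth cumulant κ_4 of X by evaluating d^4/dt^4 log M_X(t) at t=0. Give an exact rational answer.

M_X(t) = (1 - 2*t)^(-7/2)
K_X(t) = log M_X(t) = -7*log(1 - 2*t)/2
D^4[K](t) = 336/(16*t^4 - 32*t^3 + 24*t^2 - 8*t + 1)

κ_4 = D^4[K](0) = 336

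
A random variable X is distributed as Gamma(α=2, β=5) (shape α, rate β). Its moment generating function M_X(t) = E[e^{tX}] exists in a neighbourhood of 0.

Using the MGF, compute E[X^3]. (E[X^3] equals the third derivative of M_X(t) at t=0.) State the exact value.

E[X^3] = M^(3)(0) = 24/125

M_X(t) = 25/(5 - t)^2
M^(3)(t) = -600/(t^5 - 25*t^4 + 250*t^3 - 1250*t^2 + 3125*t - 3125)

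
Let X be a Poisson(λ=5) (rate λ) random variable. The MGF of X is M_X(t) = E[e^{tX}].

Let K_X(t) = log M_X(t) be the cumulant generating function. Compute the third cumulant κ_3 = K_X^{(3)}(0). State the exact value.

M_X(t) = e^(5*e^(t) - 5)
K_X(t) = log M_X(t) = 5*e^(t) - 5
K′(t) = 5*e^(t)
K′′(t) = 5*e^(t)
K′′′(t) = 5*e^(t)

κ_3 = K′′′(0) = 5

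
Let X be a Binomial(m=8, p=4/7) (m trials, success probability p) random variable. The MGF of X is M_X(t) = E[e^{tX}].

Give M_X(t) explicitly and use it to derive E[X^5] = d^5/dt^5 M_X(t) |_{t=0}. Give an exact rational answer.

M_X(t) = (4*e^(t)/7 + 3/7)^8

E[X^5] = M′′′′′(0) = 9716576/2401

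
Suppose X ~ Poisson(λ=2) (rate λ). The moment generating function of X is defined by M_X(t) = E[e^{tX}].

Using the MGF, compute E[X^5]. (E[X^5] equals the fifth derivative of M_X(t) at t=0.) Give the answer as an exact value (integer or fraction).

E[X^5] = D^5[M](0) = 454

M_X(t) = e^(2*e^(t) - 2)
D^5[M](t) = (32*e^(5*t)*e^(2*e^(t)) + 160*e^(4*t)*e^(2*e^(t)) + 200*e^(3*t)*e^(2*e^(t)) + 60*e^(2*t)*e^(2*e^(t)) + 2*e^(t)*e^(2*e^(t)))*e^(-2)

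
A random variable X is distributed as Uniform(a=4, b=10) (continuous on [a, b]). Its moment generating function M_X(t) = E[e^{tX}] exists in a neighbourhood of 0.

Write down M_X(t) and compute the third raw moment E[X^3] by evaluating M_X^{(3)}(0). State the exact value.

E[X^3] = M^(3)(0) = 406

M_X(t) = (e^(10*t) - e^(4*t))/(6*t)
M^(3)(t) = (500*t^3*e^(10*t) - 32*t^3*e^(4*t) - 150*t^2*e^(10*t) + 24*t^2*e^(4*t) + 30*t*e^(10*t) - 12*t*e^(4*t) - 3*e^(10*t) + 3*e^(4*t))/(3*t^4)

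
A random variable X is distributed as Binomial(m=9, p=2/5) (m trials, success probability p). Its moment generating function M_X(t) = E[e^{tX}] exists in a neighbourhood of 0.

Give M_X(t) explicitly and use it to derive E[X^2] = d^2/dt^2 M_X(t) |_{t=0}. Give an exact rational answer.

E[X^2] = D^2[M](0) = 378/25

M_X(t) = (2*e^(t)/5 + 3/5)^9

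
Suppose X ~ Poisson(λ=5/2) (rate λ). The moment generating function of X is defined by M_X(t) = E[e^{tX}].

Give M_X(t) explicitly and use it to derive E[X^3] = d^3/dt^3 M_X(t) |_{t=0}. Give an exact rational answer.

E[X^3] = D^3[M](0) = 295/8

M_X(t) = e^(5*e^(t)/2 - 5/2)
D^3[M](t) = (125*e^(3*t)*e^(5*e^(t)/2) + 150*e^(2*t)*e^(5*e^(t)/2) + 20*e^(t)*e^(5*e^(t)/2))*e^(-5/2)/8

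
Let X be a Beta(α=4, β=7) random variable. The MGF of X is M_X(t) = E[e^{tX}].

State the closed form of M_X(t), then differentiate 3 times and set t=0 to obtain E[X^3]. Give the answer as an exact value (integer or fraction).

M_X(t) = ₁F₁(4; 11; t)
M^(3)(t) = 10*₁F₁(7; 14; t)/143

E[X^3] = M^(3)(0) = 10/143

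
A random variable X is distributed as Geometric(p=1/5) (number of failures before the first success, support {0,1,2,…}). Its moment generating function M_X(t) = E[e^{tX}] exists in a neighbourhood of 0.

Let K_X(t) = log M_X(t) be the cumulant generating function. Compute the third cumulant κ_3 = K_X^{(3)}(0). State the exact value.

M_X(t) = 1/(5*(1 - 4*e^(t)/5))
K_X(t) = log M_X(t) = -log(1 - 4*e^(t)/5) - log(5)
K′(t) = -4*e^(t)/(4*e^(t) - 5)
K′′(t) = 20*e^(t)/(16*e^(2*t) - 40*e^(t) + 25)
K′′′(t) = (-80*e^(2*t) - 100*e^(t))/(64*e^(3*t) - 240*e^(2*t) + 300*e^(t) - 125)

κ_3 = K′′′(0) = 180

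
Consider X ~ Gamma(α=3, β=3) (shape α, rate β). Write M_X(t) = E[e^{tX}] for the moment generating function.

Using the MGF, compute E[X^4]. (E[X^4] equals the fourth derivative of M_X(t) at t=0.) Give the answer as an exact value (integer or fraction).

M_X(t) = 27/(3 - t)^3
M′(t) = 81/(t^4 - 12*t^3 + 54*t^2 - 108*t + 81)
M′′(t) = -324/(t^5 - 15*t^4 + 90*t^3 - 270*t^2 + 405*t - 243)
M′′′(t) = 1620/(t^6 - 18*t^5 + 135*t^4 - 540*t^3 + 1215*t^2 - 1458*t + 729)
M′′′′(t) = -9720/(t^7 - 21*t^6 + 189*t^5 - 945*t^4 + 2835*t^3 - 5103*t^2 + 5103*t - 2187)

E[X^4] = M′′′′(0) = 40/9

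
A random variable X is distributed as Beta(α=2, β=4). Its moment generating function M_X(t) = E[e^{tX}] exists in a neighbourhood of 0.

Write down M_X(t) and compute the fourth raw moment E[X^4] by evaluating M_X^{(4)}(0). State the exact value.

E[X^4] = d^4M/dt^4 |_{t=0} = 5/126

M_X(t) = ₁F₁(2; 6; t)
dM/dt = ₁F₁(3; 7; t)/3
d^2M/dt^2 = ₁F₁(4; 8; t)/7
d^3M/dt^3 = ₁F₁(5; 9; t)/14
d^4M/dt^4 = 5*₁F₁(6; 10; t)/126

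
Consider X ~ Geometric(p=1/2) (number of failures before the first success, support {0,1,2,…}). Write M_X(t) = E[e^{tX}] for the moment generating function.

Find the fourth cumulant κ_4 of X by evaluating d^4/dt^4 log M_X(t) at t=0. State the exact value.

κ_4 = D^4[K](0) = 26

M_X(t) = 1/(2*(1 - e^(t)/2))
K_X(t) = log M_X(t) = -log(1 - e^(t)/2) - log(2)
D^4[K](t) = (2*e^(3*t) + 16*e^(2*t) + 8*e^(t))/(e^(4*t) - 8*e^(3*t) + 24*e^(2*t) - 32*e^(t) + 16)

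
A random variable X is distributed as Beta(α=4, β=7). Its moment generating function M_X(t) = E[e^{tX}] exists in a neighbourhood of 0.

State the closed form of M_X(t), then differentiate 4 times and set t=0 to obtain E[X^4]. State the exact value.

M_X(t) = ₁F₁(4; 11; t)
D^4[M](t) = 5*₁F₁(8; 15; t)/143

E[X^4] = D^4[M](0) = 5/143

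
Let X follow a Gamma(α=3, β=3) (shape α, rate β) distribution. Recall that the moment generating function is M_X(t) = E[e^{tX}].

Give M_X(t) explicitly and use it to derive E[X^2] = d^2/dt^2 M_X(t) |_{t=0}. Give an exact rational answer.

M_X(t) = 27/(3 - t)^3
M^(2)(t) = -324/(t^5 - 15*t^4 + 90*t^3 - 270*t^2 + 405*t - 243)

E[X^2] = M^(2)(0) = 4/3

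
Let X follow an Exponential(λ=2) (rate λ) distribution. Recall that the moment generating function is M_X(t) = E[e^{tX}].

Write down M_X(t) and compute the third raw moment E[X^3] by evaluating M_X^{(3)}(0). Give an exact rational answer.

E[X^3] = M′′′(0) = 3/4

M_X(t) = 2/(2 - t)
M′(t) = 2/(t^2 - 4*t + 4)
M′′(t) = -4/(t^3 - 6*t^2 + 12*t - 8)
M′′′(t) = 12/(t^4 - 8*t^3 + 24*t^2 - 32*t + 16)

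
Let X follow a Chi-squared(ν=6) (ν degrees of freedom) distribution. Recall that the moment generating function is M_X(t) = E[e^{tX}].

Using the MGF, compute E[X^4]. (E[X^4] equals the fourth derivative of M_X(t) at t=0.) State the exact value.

E[X^4] = D^4[M](0) = 5760

M_X(t) = (1 - 2*t)^(-3)
D^4[M](t) = -5760/(128*t^7 - 448*t^6 + 672*t^5 - 560*t^4 + 280*t^3 - 84*t^2 + 14*t - 1)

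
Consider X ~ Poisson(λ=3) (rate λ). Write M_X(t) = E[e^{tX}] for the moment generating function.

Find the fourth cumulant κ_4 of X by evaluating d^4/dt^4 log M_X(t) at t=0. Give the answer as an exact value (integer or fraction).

κ_4 = K′′′′(0) = 3

M_X(t) = e^(3*e^(t) - 3)
K_X(t) = log M_X(t) = 3*e^(t) - 3
K′(t) = 3*e^(t)
K′′(t) = 3*e^(t)
K′′′(t) = 3*e^(t)
K′′′′(t) = 3*e^(t)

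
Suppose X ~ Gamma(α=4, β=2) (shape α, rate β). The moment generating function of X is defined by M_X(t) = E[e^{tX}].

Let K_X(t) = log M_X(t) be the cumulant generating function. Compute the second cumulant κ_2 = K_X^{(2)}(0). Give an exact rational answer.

M_X(t) = 16/(2 - t)^4
K_X(t) = log M_X(t) = -4*log(2 - t) + 4*log(2)
K′(t) = -4/(t - 2)
K′′(t) = 4/(t^2 - 4*t + 4)

κ_2 = K′′(0) = 1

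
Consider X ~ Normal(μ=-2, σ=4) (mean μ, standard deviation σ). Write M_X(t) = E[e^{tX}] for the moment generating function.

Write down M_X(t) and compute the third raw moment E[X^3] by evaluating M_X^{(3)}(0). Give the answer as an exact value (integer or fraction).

E[X^3] = D^3[M](0) = -104

M_X(t) = e^(8*t^2 - 2*t)
D^3[M](t) = (4096*t^3*e^(8*t^2) - 1536*t^2*e^(8*t^2) + 960*t*e^(8*t^2) - 104*e^(8*t^2))*e^(-2*t)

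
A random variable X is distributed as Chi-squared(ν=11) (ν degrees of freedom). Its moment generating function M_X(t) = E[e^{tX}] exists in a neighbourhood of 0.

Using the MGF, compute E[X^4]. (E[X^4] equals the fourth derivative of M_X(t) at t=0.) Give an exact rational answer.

E[X^4] = D^4[M](0) = 36465

M_X(t) = (1 - 2*t)^(-11/2)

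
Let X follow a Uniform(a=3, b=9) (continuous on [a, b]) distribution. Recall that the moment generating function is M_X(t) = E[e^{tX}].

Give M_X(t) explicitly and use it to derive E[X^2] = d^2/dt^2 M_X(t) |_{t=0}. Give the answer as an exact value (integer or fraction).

E[X^2] = M′′(0) = 39

M_X(t) = (e^(9*t) - e^(3*t))/(6*t)
M′(t) = (9*t*e^(9*t) - 3*t*e^(3*t) - e^(9*t) + e^(3*t))/(6*t^2)
M′′(t) = (81*t^2*e^(9*t) - 9*t^2*e^(3*t) - 18*t*e^(9*t) + 6*t*e^(3*t) + 2*e^(9*t) - 2*e^(3*t))/(6*t^3)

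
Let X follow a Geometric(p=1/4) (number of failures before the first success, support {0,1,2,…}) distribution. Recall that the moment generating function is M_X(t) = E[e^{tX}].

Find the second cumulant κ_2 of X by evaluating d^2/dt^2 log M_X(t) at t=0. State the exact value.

κ_2 = K′′(0) = 12

M_X(t) = 1/(4*(1 - 3*e^(t)/4))
K_X(t) = log M_X(t) = -log(1 - 3*e^(t)/4) - 2*log(2)
K′(t) = -3*e^(t)/(3*e^(t) - 4)
K′′(t) = 12*e^(t)/(9*e^(2*t) - 24*e^(t) + 16)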